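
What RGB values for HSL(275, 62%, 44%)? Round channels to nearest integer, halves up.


H=275°, S=0.62, L=0.44
C = (1-|2L-1|)×S = (1-|-0.12|)×0.62 = 0.5456
H' = H/60 = 275/60 ≈ 4.5833; X = C×(1-|H' mod 2 - 1|) ≈ 0.3183
m = L - C/2 = 0.44 - 0.2728 = 0.1672
Sector ⌊H'⌋ = 4 → (R',G',B') = (≈0.3183, 0.0, 0.5456)
RGB = ((R'+m)×255, (G'+m)×255, (B'+m)×255) = (123.794, 42.636, 181.764)
Round half up → RGB(124, 43, 182)


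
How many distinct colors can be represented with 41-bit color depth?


Colors = 2^bits = 2^41
= 2,199,023,255,552 colors


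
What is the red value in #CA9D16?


Color: #CA9D16
R = CA = 202
G = 9D = 157
B = 16 = 22
Red = 202


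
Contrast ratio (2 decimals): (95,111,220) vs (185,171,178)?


Linearize each sRGB channel c=v/255: c/12.92 if c ≤ 0.04045 else ((c+0.055)/1.055)^2.4
L = 0.2126×R_lin + 0.7152×G_lin + 0.0722×B_lin
Color 1 (95,111,220):
  R=95: 95/255≈0.3725 > 0.04045 → ((0.3725+0.055)/1.055)^2.4 ≈ 0.11444
  G=111: 111/255≈0.4353 > 0.04045 → ((0.4353+0.055)/1.055)^2.4 ≈ 0.15896
  B=220: 220/255≈0.8627 > 0.04045 → ((0.8627+0.055)/1.055)^2.4 ≈ 0.71569
  L1 = 0.2126×0.11444 + 0.7152×0.15896 + 0.0722×0.71569 ≈ 0.18969
Color 2 (185,171,178):
  R=185: 185/255≈0.7255 > 0.04045 → ((0.7255+0.055)/1.055)^2.4 ≈ 0.48515
  G=171: 171/255≈0.6706 > 0.04045 → ((0.6706+0.055)/1.055)^2.4 ≈ 0.40724
  B=178: 178/255≈0.6980 > 0.04045 → ((0.6980+0.055)/1.055)^2.4 ≈ 0.44520
  L2 = 0.2126×0.48515 + 0.7152×0.40724 + 0.0722×0.44520 ≈ 0.42654
Lighter = 0.42654, Darker = 0.18969
Ratio = (L_lighter + 0.05) / (L_darker + 0.05)
Ratio = (0.42654 + 0.05) / (0.18969 + 0.05) = 0.47654 / 0.23969 ≈ 1.9882
Ratio ≈ 1.99:1


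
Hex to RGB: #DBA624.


DB → 219 (R)
A6 → 166 (G)
24 → 36 (B)
= RGB(219, 166, 36)


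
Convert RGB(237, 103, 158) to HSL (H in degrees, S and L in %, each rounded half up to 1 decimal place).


Normalize: R'=237/255≈0.9294, G'=103/255≈0.4039, B'=158/255≈0.6196
Max=237/255, Min=103/255, Δ=Max-Min=134/255
L = (Max+Min)/2 = (237+103)/510 = 340/510 = 0.66666… → L = 66.7%
L > 0.5 → S = Δ/(2-Max-Min) = 134/(510-237-103) = 134/170 = 0.78823… → S = 78.8%
(the 1/255 factors cancel in S and H, so raw channel differences can be used)
Max is R' → H = 60 × (((G-B)/Δ) mod 6) = 60 × (((103-158)/134) mod 6)
  (-55)/134 = -0.4104…; negative, so add 6 → 5.5895…
  H = 60 × 5.5895… = 335.373…° → H = 335.4°
= HSL(335.4°, 78.8%, 66.7%)


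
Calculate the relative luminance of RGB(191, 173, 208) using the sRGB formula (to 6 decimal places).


Linearize each channel (sRGB transfer function): c = v/255; c_lin = c/12.92 if c ≤ 0.04045, else ((c+0.055)/1.055)^2.4
  R: 191/255 ≈ 0.749020 > 0.04045 → ((0.749020+0.055)/1.055)^2.4 ≈ 0.520996
  G: 173/255 ≈ 0.678431 > 0.04045 → ((0.678431+0.055)/1.055)^2.4 ≈ 0.417885
  B: 208/255 ≈ 0.815686 > 0.04045 → ((0.815686+0.055)/1.055)^2.4 ≈ 0.630757
R_lin = 0.520996, G_lin = 0.417885, B_lin = 0.630757
L = 0.2126×R + 0.7152×G + 0.0722×B
L = 0.2126×0.520996 + 0.7152×0.417885 + 0.0722×0.630757
L ≈ 0.455176


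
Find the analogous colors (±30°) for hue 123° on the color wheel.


Base hue: 123°
Left analog: (123 - 30) mod 360 = 93°
Right analog: (123 + 30) mod 360 = 153°
Analogous hues = 93° and 153°


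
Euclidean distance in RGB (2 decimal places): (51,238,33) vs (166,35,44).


d = √[(R₁-R₂)² + (G₁-G₂)² + (B₁-B₂)²]
d = √[(51-166)² + (238-35)² + (33-44)²]
d = √[13225 + 41209 + 121]
d = √54555
d ≈ 233.57


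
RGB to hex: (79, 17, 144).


R = 79 → 4F (hex)
G = 17 → 11 (hex)
B = 144 → 90 (hex)
Hex = #4F1190


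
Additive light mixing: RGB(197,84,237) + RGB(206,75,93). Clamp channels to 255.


Additive: each channel = min(255, C₁+C₂)
R: 197+206 = 403 → 255
G: 84+75 = 159 → 159
B: 237+93 = 330 → 255
= RGB(255, 159, 255)


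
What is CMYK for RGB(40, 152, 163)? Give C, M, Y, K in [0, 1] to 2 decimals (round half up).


R'=40/255≈0.1569, G'=152/255≈0.5961, B'=163/255≈0.6392
K = 1 - max(R',G',B') = 1 - 163/255 = 92/255 = 0.36078… → 0.36
(1-R'-K)/(1-K) simplifies to (max-R)/max with max = 163:
C = (163-40)/163 = 123/163 = 0.75460… → 0.75
M = (163-152)/163 = 11/163 = 0.06748… → 0.07
Y = (163-163)/163 = 0/163 = 0 → 0.00
= CMYK(0.75, 0.07, 0.00, 0.36)


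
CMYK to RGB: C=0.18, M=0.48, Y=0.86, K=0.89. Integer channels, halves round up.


R = 255 × (1-C) × (1-K) = 255 × 0.82 × 0.11 = 23.001 → 23
G = 255 × (1-M) × (1-K) = 255 × 0.52 × 0.11 = 14.586 → 15
B = 255 × (1-Y) × (1-K) = 255 × 0.14 × 0.11 = 3.927 → 4
= RGB(23, 15, 4)


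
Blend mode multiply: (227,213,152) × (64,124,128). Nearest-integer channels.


Multiply: C = A×B/255, rounded to nearest integer
R: 227×64/255 = 14528/255 ≈ 56.973 → 57
G: 213×124/255 = 26412/255 ≈ 103.576 → 104
B: 152×128/255 = 19456/255 ≈ 76.298 → 76
= RGB(57, 104, 76)


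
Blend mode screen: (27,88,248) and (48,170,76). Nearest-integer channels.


Screen: C = 255 - (255-A)×(255-B)/255, rounded to nearest integer
R: 255 - (255-27)×(255-48)/255 = 255 - 47196/255 ≈ 255 - 185.082 = 69.918 → 70
G: 255 - (255-88)×(255-170)/255 = 255 - 14195/255 ≈ 255 - 55.667 = 199.333 → 199
B: 255 - (255-248)×(255-76)/255 = 255 - 1253/255 ≈ 255 - 4.914 = 250.086 → 250
= RGB(70, 199, 250)


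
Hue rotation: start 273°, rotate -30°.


New hue = (H + rotation) mod 360
New hue = (273 -30) mod 360
= 243 mod 360
= 243°


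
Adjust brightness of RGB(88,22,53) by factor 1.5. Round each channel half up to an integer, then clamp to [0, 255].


Multiply each channel by 1.5, round half up, clamp to [0, 255]
R: 88×1.5 = 132
G: 22×1.5 = 33
B: 53×1.5 = 79.5 → round → 80
= RGB(132, 33, 80)


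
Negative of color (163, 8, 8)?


Invert: (255-R, 255-G, 255-B)
R: 255-163 = 92
G: 255-8 = 247
B: 255-8 = 247
= RGB(92, 247, 247)


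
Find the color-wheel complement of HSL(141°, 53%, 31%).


Complement = opposite side of color wheel = hue + 180°
H' = (141 + 180) mod 360 = 321°
S and L unchanged.
= HSL(321°, 53%, 31%)


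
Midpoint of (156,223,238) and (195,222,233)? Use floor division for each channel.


Midpoint: each channel = ⌊(C₁+C₂)/2⌋
R: ⌊(156+195)/2⌋ = 175
G: ⌊(223+222)/2⌋ = 222
B: ⌊(238+233)/2⌋ = 235
= RGB(175, 222, 235)


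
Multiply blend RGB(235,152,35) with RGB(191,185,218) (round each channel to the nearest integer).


Multiply: C = A×B/255, rounded to nearest integer
R: 235×191/255 = 44885/255 ≈ 176.020 → 176
G: 152×185/255 = 28120/255 ≈ 110.275 → 110
B: 35×218/255 = 7630/255 ≈ 29.922 → 30
= RGB(176, 110, 30)


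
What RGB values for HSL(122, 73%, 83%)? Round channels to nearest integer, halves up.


H=122°, S=0.73, L=0.83
C = (1-|2L-1|)×S = (1-|0.66|)×0.73 = 0.2482
H' = H/60 = 122/60 ≈ 2.0333; X = C×(1-|H' mod 2 - 1|) ≈ 0.0083
m = L - C/2 = 0.83 - 0.1241 = 0.7059
Sector ⌊H'⌋ = 2 → (R',G',B') = (0.0, 0.2482, ≈0.0083)
RGB = ((R'+m)×255, (G'+m)×255, (B'+m)×255) = (180.0045, 243.2955, 182.1142)
Round half up → RGB(180, 243, 182)


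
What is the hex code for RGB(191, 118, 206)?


R = 191 → BF (hex)
G = 118 → 76 (hex)
B = 206 → CE (hex)
Hex = #BF76CE


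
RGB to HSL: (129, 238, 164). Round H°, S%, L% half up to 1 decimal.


Normalize: R'=129/255≈0.5059, G'=238/255≈0.9333, B'=164/255≈0.6431
Max=238/255, Min=129/255, Δ=Max-Min=109/255
L = (Max+Min)/2 = (238+129)/510 = 367/510 = 0.71960… → L = 72.0%
L > 0.5 → S = Δ/(2-Max-Min) = 109/(510-238-129) = 109/143 = 0.76223… → S = 76.2%
(the 1/255 factors cancel in S and H, so raw channel differences can be used)
Max is G' → H = 60 × ((B-R)/Δ + 2) = 60 × ((164-129)/109 + 2)
  35/109 + 2 = 0.3211… + 2 = 2.3211…
  H = 60 × 2.3211… = 139.266…° → H = 139.3°
= HSL(139.3°, 76.2%, 72.0%)


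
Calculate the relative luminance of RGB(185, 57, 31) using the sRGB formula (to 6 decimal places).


Linearize each channel (sRGB transfer function): c = v/255; c_lin = c/12.92 if c ≤ 0.04045, else ((c+0.055)/1.055)^2.4
  R: 185/255 ≈ 0.725490 > 0.04045 → ((0.725490+0.055)/1.055)^2.4 ≈ 0.485150
  G: 57/255 ≈ 0.223529 > 0.04045 → ((0.223529+0.055)/1.055)^2.4 ≈ 0.040915
  B: 31/255 ≈ 0.121569 > 0.04045 → ((0.121569+0.055)/1.055)^2.4 ≈ 0.013702
R_lin = 0.485150, G_lin = 0.040915, B_lin = 0.013702
L = 0.2126×R + 0.7152×G + 0.0722×B
L = 0.2126×0.485150 + 0.7152×0.040915 + 0.0722×0.013702
L ≈ 0.133395


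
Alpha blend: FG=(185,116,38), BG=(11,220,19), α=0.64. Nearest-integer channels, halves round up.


C = α×F + (1-α)×B, with 1-α = 0.36
R: 0.64×185 + 0.36×11 = 118.40 + 3.96 = 122.36 → 122
G: 0.64×116 + 0.36×220 = 74.24 + 79.20 = 153.44 → 153
B: 0.64×38 + 0.36×19 = 24.32 + 6.84 = 31.16 → 31
= RGB(122, 153, 31)


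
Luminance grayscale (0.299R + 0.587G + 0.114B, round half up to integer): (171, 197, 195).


Gray = 0.299×R + 0.587×G + 0.114×B
Gray = 0.299×171 + 0.587×197 + 0.114×195
Gray = 51.129 + 115.639 + 22.230
Gray = 188.998 → round half up → 189
Gray = 189


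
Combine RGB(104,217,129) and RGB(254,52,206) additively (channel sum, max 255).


Additive: each channel = min(255, C₁+C₂)
R: 104+254 = 358 → 255
G: 217+52 = 269 → 255
B: 129+206 = 335 → 255
= RGB(255, 255, 255)


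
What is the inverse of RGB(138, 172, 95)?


Invert: (255-R, 255-G, 255-B)
R: 255-138 = 117
G: 255-172 = 83
B: 255-95 = 160
= RGB(117, 83, 160)


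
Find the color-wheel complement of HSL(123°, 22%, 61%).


Complement = opposite side of color wheel = hue + 180°
H' = (123 + 180) mod 360 = 303°
S and L unchanged.
= HSL(303°, 22%, 61%)


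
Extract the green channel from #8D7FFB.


Color: #8D7FFB
R = 8D = 141
G = 7F = 127
B = FB = 251
Green = 127


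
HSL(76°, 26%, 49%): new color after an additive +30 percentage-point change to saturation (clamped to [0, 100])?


Original S = 26%
Adjustment = +30 percentage points
New S = 26 + (30) = 56
Clamp to [0, 100] → 56
= HSL(76°, 56%, 49%)


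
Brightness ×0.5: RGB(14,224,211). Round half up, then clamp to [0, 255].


Multiply each channel by 0.5, round half up, clamp to [0, 255]
R: 14×0.5 = 7
G: 224×0.5 = 112
B: 211×0.5 = 105.5 → round → 106
= RGB(7, 112, 106)


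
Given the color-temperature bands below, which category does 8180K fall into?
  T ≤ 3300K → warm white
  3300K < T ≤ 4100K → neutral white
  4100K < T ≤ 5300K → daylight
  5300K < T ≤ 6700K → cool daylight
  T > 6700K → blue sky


Temperature: 8180K
8180K > 6700K → blue sky
Classification: blue sky


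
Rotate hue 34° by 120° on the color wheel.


New hue = (H + rotation) mod 360
New hue = (34 + 120) mod 360
= 154 mod 360
= 154°


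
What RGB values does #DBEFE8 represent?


DB → 219 (R)
EF → 239 (G)
E8 → 232 (B)
= RGB(219, 239, 232)


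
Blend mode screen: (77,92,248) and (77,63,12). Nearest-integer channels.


Screen: C = 255 - (255-A)×(255-B)/255, rounded to nearest integer
R: 255 - (255-77)×(255-77)/255 = 255 - 31684/255 ≈ 255 - 124.251 = 130.749 → 131
G: 255 - (255-92)×(255-63)/255 = 255 - 31296/255 ≈ 255 - 122.729 = 132.271 → 132
B: 255 - (255-248)×(255-12)/255 = 255 - 1701/255 ≈ 255 - 6.671 = 248.329 → 248
= RGB(131, 132, 248)


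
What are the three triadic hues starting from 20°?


Triadic: equally spaced at 120° intervals
H1 = 20°
H2 = (20 + 120) mod 360 = 140°
H3 = (20 + 240) mod 360 = 260°
Triadic = 20°, 140°, 260°


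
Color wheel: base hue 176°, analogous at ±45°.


Base hue: 176°
Left analog: (176 - 45) mod 360 = 131°
Right analog: (176 + 45) mod 360 = 221°
Analogous hues = 131° and 221°


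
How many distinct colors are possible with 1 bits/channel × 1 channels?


Total bits = 1 bits/channel × 1 channels = 1 bits
Distinct colors = 2^1
= 2 colors


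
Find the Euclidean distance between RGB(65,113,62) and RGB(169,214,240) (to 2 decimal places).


d = √[(R₁-R₂)² + (G₁-G₂)² + (B₁-B₂)²]
d = √[(65-169)² + (113-214)² + (62-240)²]
d = √[10816 + 10201 + 31684]
d = √52701
d ≈ 229.57


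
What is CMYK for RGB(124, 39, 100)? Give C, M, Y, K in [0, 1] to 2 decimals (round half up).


R'=124/255≈0.4863, G'=39/255≈0.1529, B'=100/255≈0.3922
K = 1 - max(R',G',B') = 1 - 124/255 = 131/255 = 0.51372… → 0.51
(1-R'-K)/(1-K) simplifies to (max-R)/max with max = 124:
C = (124-124)/124 = 0/124 = 0 → 0.00
M = (124-39)/124 = 85/124 = 0.68548… → 0.69
Y = (124-100)/124 = 24/124 = 0.19354… → 0.19
= CMYK(0.00, 0.69, 0.19, 0.51)


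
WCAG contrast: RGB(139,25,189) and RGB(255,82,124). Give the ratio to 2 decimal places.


Linearize each sRGB channel c=v/255: c/12.92 if c ≤ 0.04045 else ((c+0.055)/1.055)^2.4
L = 0.2126×R_lin + 0.7152×G_lin + 0.0722×B_lin
Color 1 (139,25,189):
  R=139: 139/255≈0.5451 > 0.04045 → ((0.5451+0.055)/1.055)^2.4 ≈ 0.25818
  G=25: 25/255≈0.0980 > 0.04045 → ((0.0980+0.055)/1.055)^2.4 ≈ 0.00972
  B=189: 189/255≈0.7412 > 0.04045 → ((0.7412+0.055)/1.055)^2.4 ≈ 0.50888
  L1 = 0.2126×0.25818 + 0.7152×0.00972 + 0.0722×0.50888 ≈ 0.09858
Color 2 (255,82,124):
  R=255: 255/255≈1.0000 > 0.04045 → ((1.0000+0.055)/1.055)^2.4 ≈ 1.00000
  G=82: 82/255≈0.3216 > 0.04045 → ((0.3216+0.055)/1.055)^2.4 ≈ 0.08438
  B=124: 124/255≈0.4863 > 0.04045 → ((0.4863+0.055)/1.055)^2.4 ≈ 0.20156
  L2 = 0.2126×1.00000 + 0.7152×0.08438 + 0.0722×0.20156 ≈ 0.28750
Lighter = 0.28750, Darker = 0.09858
Ratio = (L_lighter + 0.05) / (L_darker + 0.05)
Ratio = (0.28750 + 0.05) / (0.09858 + 0.05) = 0.33750 / 0.14858 ≈ 2.2714
Ratio ≈ 2.27:1


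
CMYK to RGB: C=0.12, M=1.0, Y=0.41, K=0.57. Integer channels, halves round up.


R = 255 × (1-C) × (1-K) = 255 × 0.88 × 0.43 = 96.492 → 96
G = 255 × (1-M) × (1-K) = 255 × 0.00 × 0.43 = 0
B = 255 × (1-Y) × (1-K) = 255 × 0.59 × 0.43 = 64.6935 → 65
= RGB(96, 0, 65)


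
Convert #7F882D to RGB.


7F → 127 (R)
88 → 136 (G)
2D → 45 (B)
= RGB(127, 136, 45)


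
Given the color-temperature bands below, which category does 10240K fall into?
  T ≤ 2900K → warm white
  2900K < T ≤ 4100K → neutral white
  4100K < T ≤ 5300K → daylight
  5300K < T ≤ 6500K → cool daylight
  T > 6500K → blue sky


Temperature: 10240K
10240K > 6500K → blue sky
Classification: blue sky


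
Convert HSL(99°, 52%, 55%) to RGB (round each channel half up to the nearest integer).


H=99°, S=0.52, L=0.55
C = (1-|2L-1|)×S = (1-|0.10|)×0.52 = 0.468
H' = H/60 = 99/60 ≈ 1.6500; X = C×(1-|H' mod 2 - 1|) = 0.1638
m = L - C/2 = 0.55 - 0.234 = 0.316
Sector ⌊H'⌋ = 1 → (R',G',B') = (0.1638, 0.468, 0.0)
RGB = ((R'+m)×255, (G'+m)×255, (B'+m)×255) = (122.349, 199.92, 80.58)
Round half up → RGB(122, 200, 81)


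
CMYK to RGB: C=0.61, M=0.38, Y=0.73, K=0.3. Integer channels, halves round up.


R = 255 × (1-C) × (1-K) = 255 × 0.39 × 0.70 = 69.615 → 70
G = 255 × (1-M) × (1-K) = 255 × 0.62 × 0.70 = 110.67 → 111
B = 255 × (1-Y) × (1-K) = 255 × 0.27 × 0.70 = 48.195 → 48
= RGB(70, 111, 48)


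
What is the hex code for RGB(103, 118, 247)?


R = 103 → 67 (hex)
G = 118 → 76 (hex)
B = 247 → F7 (hex)
Hex = #6776F7


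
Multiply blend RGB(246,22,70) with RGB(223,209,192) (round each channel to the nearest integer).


Multiply: C = A×B/255, rounded to nearest integer
R: 246×223/255 = 54858/255 ≈ 215.129 → 215
G: 22×209/255 = 4598/255 ≈ 18.031 → 18
B: 70×192/255 = 13440/255 ≈ 52.706 → 53
= RGB(215, 18, 53)


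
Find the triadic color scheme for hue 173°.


Triadic: equally spaced at 120° intervals
H1 = 173°
H2 = (173 + 120) mod 360 = 293°
H3 = (173 + 240) mod 360 = 53°
Triadic = 173°, 293°, 53°


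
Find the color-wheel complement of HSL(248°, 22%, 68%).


Complement = opposite side of color wheel = hue + 180°
H' = (248 + 180) mod 360 = 68°
S and L unchanged.
= HSL(68°, 22%, 68%)


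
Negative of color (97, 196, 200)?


Invert: (255-R, 255-G, 255-B)
R: 255-97 = 158
G: 255-196 = 59
B: 255-200 = 55
= RGB(158, 59, 55)


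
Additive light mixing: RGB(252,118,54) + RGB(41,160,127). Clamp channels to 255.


Additive: each channel = min(255, C₁+C₂)
R: 252+41 = 293 → 255
G: 118+160 = 278 → 255
B: 54+127 = 181 → 181
= RGB(255, 255, 181)


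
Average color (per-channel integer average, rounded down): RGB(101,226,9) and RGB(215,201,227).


Midpoint: each channel = ⌊(C₁+C₂)/2⌋
R: ⌊(101+215)/2⌋ = 158
G: ⌊(226+201)/2⌋ = 213
B: ⌊(9+227)/2⌋ = 118
= RGB(158, 213, 118)


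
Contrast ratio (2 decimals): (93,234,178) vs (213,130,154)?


Linearize each sRGB channel c=v/255: c/12.92 if c ≤ 0.04045 else ((c+0.055)/1.055)^2.4
L = 0.2126×R_lin + 0.7152×G_lin + 0.0722×B_lin
Color 1 (93,234,178):
  R=93: 93/255≈0.3647 > 0.04045 → ((0.3647+0.055)/1.055)^2.4 ≈ 0.10946
  G=234: 234/255≈0.9176 > 0.04045 → ((0.9176+0.055)/1.055)^2.4 ≈ 0.82279
  B=178: 178/255≈0.6980 > 0.04045 → ((0.6980+0.055)/1.055)^2.4 ≈ 0.44520
  L1 = 0.2126×0.10946 + 0.7152×0.82279 + 0.0722×0.44520 ≈ 0.64387
Color 2 (213,130,154):
  R=213: 213/255≈0.8353 > 0.04045 → ((0.8353+0.055)/1.055)^2.4 ≈ 0.66539
  G=130: 130/255≈0.5098 > 0.04045 → ((0.5098+0.055)/1.055)^2.4 ≈ 0.22323
  B=154: 154/255≈0.6039 > 0.04045 → ((0.6039+0.055)/1.055)^2.4 ≈ 0.32314
  L2 = 0.2126×0.66539 + 0.7152×0.22323 + 0.0722×0.32314 ≈ 0.32444
Lighter = 0.64387, Darker = 0.32444
Ratio = (L_lighter + 0.05) / (L_darker + 0.05)
Ratio = (0.64387 + 0.05) / (0.32444 + 0.05) = 0.69387 / 0.37444 ≈ 1.8531
Ratio ≈ 1.85:1


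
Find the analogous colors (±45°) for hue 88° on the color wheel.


Base hue: 88°
Left analog: (88 - 45) mod 360 = 43°
Right analog: (88 + 45) mod 360 = 133°
Analogous hues = 43° and 133°


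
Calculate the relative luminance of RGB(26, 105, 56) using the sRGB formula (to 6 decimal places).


Linearize each channel (sRGB transfer function): c = v/255; c_lin = c/12.92 if c ≤ 0.04045, else ((c+0.055)/1.055)^2.4
  R: 26/255 ≈ 0.101961 > 0.04045 → ((0.101961+0.055)/1.055)^2.4 ≈ 0.010330
  G: 105/255 ≈ 0.411765 > 0.04045 → ((0.411765+0.055)/1.055)^2.4 ≈ 0.141263
  B: 56/255 ≈ 0.219608 > 0.04045 → ((0.219608+0.055)/1.055)^2.4 ≈ 0.039546
R_lin = 0.010330, G_lin = 0.141263, B_lin = 0.039546
L = 0.2126×R + 0.7152×G + 0.0722×B
L = 0.2126×0.010330 + 0.7152×0.141263 + 0.0722×0.039546
L ≈ 0.106083


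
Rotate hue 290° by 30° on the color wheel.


New hue = (H + rotation) mod 360
New hue = (290 + 30) mod 360
= 320 mod 360
= 320°


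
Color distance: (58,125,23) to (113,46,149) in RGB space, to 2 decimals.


d = √[(R₁-R₂)² + (G₁-G₂)² + (B₁-B₂)²]
d = √[(58-113)² + (125-46)² + (23-149)²]
d = √[3025 + 6241 + 15876]
d = √25142
d ≈ 158.56


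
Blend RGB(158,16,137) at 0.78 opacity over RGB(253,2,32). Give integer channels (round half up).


C = α×F + (1-α)×B, with 1-α = 0.22
R: 0.78×158 + 0.22×253 = 123.24 + 55.66 = 178.90 → 179
G: 0.78×16 + 0.22×2 = 12.48 + 0.44 = 12.92 → 13
B: 0.78×137 + 0.22×32 = 106.86 + 7.04 = 113.90 → 114
= RGB(179, 13, 114)


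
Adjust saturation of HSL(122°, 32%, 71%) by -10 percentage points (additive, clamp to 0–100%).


Original S = 32%
Adjustment = -10 percentage points
New S = 32 + (-10) = 22
Clamp to [0, 100] → 22
= HSL(122°, 22%, 71%)


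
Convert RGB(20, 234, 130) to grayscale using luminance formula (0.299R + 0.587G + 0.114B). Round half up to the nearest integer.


Gray = 0.299×R + 0.587×G + 0.114×B
Gray = 0.299×20 + 0.587×234 + 0.114×130
Gray = 5.980 + 137.358 + 14.820
Gray = 158.158 → round half up → 158
Gray = 158


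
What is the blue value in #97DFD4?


Color: #97DFD4
R = 97 = 151
G = DF = 223
B = D4 = 212
Blue = 212


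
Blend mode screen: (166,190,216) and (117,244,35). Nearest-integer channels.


Screen: C = 255 - (255-A)×(255-B)/255, rounded to nearest integer
R: 255 - (255-166)×(255-117)/255 = 255 - 12282/255 ≈ 255 - 48.165 = 206.835 → 207
G: 255 - (255-190)×(255-244)/255 = 255 - 715/255 ≈ 255 - 2.804 = 252.196 → 252
B: 255 - (255-216)×(255-35)/255 = 255 - 8580/255 ≈ 255 - 33.647 = 221.353 → 221
= RGB(207, 252, 221)


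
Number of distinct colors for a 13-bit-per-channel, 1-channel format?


Total bits = 13 bits/channel × 1 channels = 13 bits
Distinct colors = 2^13
= 8,192 colors


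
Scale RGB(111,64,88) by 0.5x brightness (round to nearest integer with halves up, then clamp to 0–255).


Multiply each channel by 0.5, round half up, clamp to [0, 255]
R: 111×0.5 = 55.5 → round → 56
G: 64×0.5 = 32
B: 88×0.5 = 44
= RGB(56, 32, 44)


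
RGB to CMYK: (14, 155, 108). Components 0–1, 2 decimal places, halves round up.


R'=14/255≈0.0549, G'=155/255≈0.6078, B'=108/255≈0.4235
K = 1 - max(R',G',B') = 1 - 155/255 = 100/255 = 0.39215… → 0.39
(1-R'-K)/(1-K) simplifies to (max-R)/max with max = 155:
C = (155-14)/155 = 141/155 = 0.90967… → 0.91
M = (155-155)/155 = 0/155 = 0 → 0.00
Y = (155-108)/155 = 47/155 = 0.30322… → 0.30
= CMYK(0.91, 0.00, 0.30, 0.39)


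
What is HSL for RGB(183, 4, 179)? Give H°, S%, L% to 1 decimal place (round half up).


Normalize: R'=183/255≈0.7176, G'=4/255≈0.0157, B'=179/255≈0.7020
Max=183/255, Min=4/255, Δ=Max-Min=179/255
L = (Max+Min)/2 = (183+4)/510 = 187/510 = 0.36666… → L = 36.7%
L ≤ 0.5 → S = Δ/(Max+Min) = 179/(183+4) = 179/187 = 0.95721… → S = 95.7%
(the 1/255 factors cancel in S and H, so raw channel differences can be used)
Max is R' → H = 60 × (((G-B)/Δ) mod 6) = 60 × (((4-179)/179) mod 6)
  (-175)/179 = -0.9776…; negative, so add 6 → 5.0223…
  H = 60 × 5.0223… = 301.340…° → H = 301.3°
= HSL(301.3°, 95.7%, 36.7%)


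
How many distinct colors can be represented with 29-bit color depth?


Colors = 2^bits = 2^29
= 536,870,912 colors


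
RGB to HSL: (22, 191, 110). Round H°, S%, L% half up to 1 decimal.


Normalize: R'=22/255≈0.0863, G'=191/255≈0.7490, B'=110/255≈0.4314
Max=191/255, Min=22/255, Δ=Max-Min=169/255
L = (Max+Min)/2 = (191+22)/510 = 213/510 = 0.41764… → L = 41.8%
L ≤ 0.5 → S = Δ/(Max+Min) = 169/(191+22) = 169/213 = 0.79342… → S = 79.3%
(the 1/255 factors cancel in S and H, so raw channel differences can be used)
Max is G' → H = 60 × ((B-R)/Δ + 2) = 60 × ((110-22)/169 + 2)
  88/169 + 2 = 0.5207… + 2 = 2.5207…
  H = 60 × 2.5207… = 151.242…° → H = 151.2°
= HSL(151.2°, 79.3%, 41.8%)


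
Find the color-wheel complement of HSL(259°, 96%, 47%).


Complement = opposite side of color wheel = hue + 180°
H' = (259 + 180) mod 360 = 79°
S and L unchanged.
= HSL(79°, 96%, 47%)


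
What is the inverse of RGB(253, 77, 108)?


Invert: (255-R, 255-G, 255-B)
R: 255-253 = 2
G: 255-77 = 178
B: 255-108 = 147
= RGB(2, 178, 147)


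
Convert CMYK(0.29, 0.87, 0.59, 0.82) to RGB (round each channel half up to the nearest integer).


R = 255 × (1-C) × (1-K) = 255 × 0.71 × 0.18 = 32.589 → 33
G = 255 × (1-M) × (1-K) = 255 × 0.13 × 0.18 = 5.967 → 6
B = 255 × (1-Y) × (1-K) = 255 × 0.41 × 0.18 = 18.819 → 19
= RGB(33, 6, 19)


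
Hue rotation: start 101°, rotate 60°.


New hue = (H + rotation) mod 360
New hue = (101 + 60) mod 360
= 161 mod 360
= 161°


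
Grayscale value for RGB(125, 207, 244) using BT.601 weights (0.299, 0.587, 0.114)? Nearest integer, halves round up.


Gray = 0.299×R + 0.587×G + 0.114×B
Gray = 0.299×125 + 0.587×207 + 0.114×244
Gray = 37.375 + 121.509 + 27.816
Gray = 186.700 → round half up → 187
Gray = 187


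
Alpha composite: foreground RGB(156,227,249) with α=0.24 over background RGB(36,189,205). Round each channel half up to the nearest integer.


C = α×F + (1-α)×B, with 1-α = 0.76
R: 0.24×156 + 0.76×36 = 37.44 + 27.36 = 64.80 → 65
G: 0.24×227 + 0.76×189 = 54.48 + 143.64 = 198.12 → 198
B: 0.24×249 + 0.76×205 = 59.76 + 155.80 = 215.56 → 216
= RGB(65, 198, 216)


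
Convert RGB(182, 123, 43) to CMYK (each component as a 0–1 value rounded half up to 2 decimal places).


R'=182/255≈0.7137, G'=123/255≈0.4824, B'=43/255≈0.1686
K = 1 - max(R',G',B') = 1 - 182/255 = 73/255 = 0.28627… → 0.29
(1-R'-K)/(1-K) simplifies to (max-R)/max with max = 182:
C = (182-182)/182 = 0/182 = 0 → 0.00
M = (182-123)/182 = 59/182 = 0.32417… → 0.32
Y = (182-43)/182 = 139/182 = 0.76373… → 0.76
= CMYK(0.00, 0.32, 0.76, 0.29)


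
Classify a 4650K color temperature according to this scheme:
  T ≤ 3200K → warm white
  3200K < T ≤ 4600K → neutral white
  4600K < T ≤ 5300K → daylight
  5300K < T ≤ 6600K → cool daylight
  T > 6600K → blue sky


Temperature: 4650K
4600K < 4650K ≤ 5300K → daylight
Classification: daylight


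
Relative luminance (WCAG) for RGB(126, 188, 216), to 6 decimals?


Linearize each channel (sRGB transfer function): c = v/255; c_lin = c/12.92 if c ≤ 0.04045, else ((c+0.055)/1.055)^2.4
  R: 126/255 ≈ 0.494118 > 0.04045 → ((0.494118+0.055)/1.055)^2.4 ≈ 0.208637
  G: 188/255 ≈ 0.737255 > 0.04045 → ((0.737255+0.055)/1.055)^2.4 ≈ 0.502886
  B: 216/255 ≈ 0.847059 > 0.04045 → ((0.847059+0.055)/1.055)^2.4 ≈ 0.686685
R_lin = 0.208637, G_lin = 0.502886, B_lin = 0.686685
L = 0.2126×R + 0.7152×G + 0.0722×B
L = 0.2126×0.208637 + 0.7152×0.502886 + 0.0722×0.686685
L ≈ 0.453599


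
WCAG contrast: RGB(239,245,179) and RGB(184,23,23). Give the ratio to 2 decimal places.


Linearize each sRGB channel c=v/255: c/12.92 if c ≤ 0.04045 else ((c+0.055)/1.055)^2.4
L = 0.2126×R_lin + 0.7152×G_lin + 0.0722×B_lin
Color 1 (239,245,179):
  R=239: 239/255≈0.9373 > 0.04045 → ((0.9373+0.055)/1.055)^2.4 ≈ 0.86316
  G=245: 245/255≈0.9608 > 0.04045 → ((0.9608+0.055)/1.055)^2.4 ≈ 0.91310
  B=179: 179/255≈0.7020 > 0.04045 → ((0.7020+0.055)/1.055)^2.4 ≈ 0.45079
  L1 = 0.2126×0.86316 + 0.7152×0.91310 + 0.0722×0.45079 ≈ 0.86910
Color 2 (184,23,23):
  R=184: 184/255≈0.7216 > 0.04045 → ((0.7216+0.055)/1.055)^2.4 ≈ 0.47932
  G=23: 23/255≈0.0902 > 0.04045 → ((0.0902+0.055)/1.055)^2.4 ≈ 0.00857
  B=23: 23/255≈0.0902 > 0.04045 → ((0.0902+0.055)/1.055)^2.4 ≈ 0.00857
  L2 = 0.2126×0.47932 + 0.7152×0.00857 + 0.0722×0.00857 ≈ 0.10865
Lighter = 0.86910, Darker = 0.10865
Ratio = (L_lighter + 0.05) / (L_darker + 0.05)
Ratio = (0.86910 + 0.05) / (0.10865 + 0.05) = 0.91910 / 0.15865 ≈ 5.7933
Ratio ≈ 5.79:1


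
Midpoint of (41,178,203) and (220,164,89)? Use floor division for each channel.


Midpoint: each channel = ⌊(C₁+C₂)/2⌋
R: ⌊(41+220)/2⌋ = 130
G: ⌊(178+164)/2⌋ = 171
B: ⌊(203+89)/2⌋ = 146
= RGB(130, 171, 146)


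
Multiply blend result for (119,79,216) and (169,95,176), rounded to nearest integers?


Multiply: C = A×B/255, rounded to nearest integer
R: 119×169/255 = 20111/255 ≈ 78.867 → 79
G: 79×95/255 = 7505/255 ≈ 29.431 → 29
B: 216×176/255 = 38016/255 ≈ 149.082 → 149
= RGB(79, 29, 149)


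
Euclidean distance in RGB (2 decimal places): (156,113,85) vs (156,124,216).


d = √[(R₁-R₂)² + (G₁-G₂)² + (B₁-B₂)²]
d = √[(156-156)² + (113-124)² + (85-216)²]
d = √[0 + 121 + 17161]
d = √17282
d ≈ 131.46


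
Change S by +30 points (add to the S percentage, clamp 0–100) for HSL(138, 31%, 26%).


Original S = 31%
Adjustment = +30 percentage points
New S = 31 + (30) = 61
Clamp to [0, 100] → 61
= HSL(138°, 61%, 26%)


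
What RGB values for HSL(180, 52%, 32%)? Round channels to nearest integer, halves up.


H=180°, S=0.52, L=0.32
C = (1-|2L-1|)×S = (1-|-0.36|)×0.52 = 0.3328
H' = H/60 = 180/60 ≈ 3.0000; X = C×(1-|H' mod 2 - 1|) = 0.3328
m = L - C/2 = 0.32 - 0.1664 = 0.1536
Sector ⌊H'⌋ = 3 → (R',G',B') = (0.0, 0.3328, 0.3328)
RGB = ((R'+m)×255, (G'+m)×255, (B'+m)×255) = (39.168, 124.032, 124.032)
Round half up → RGB(39, 124, 124)


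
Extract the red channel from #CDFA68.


Color: #CDFA68
R = CD = 205
G = FA = 250
B = 68 = 104
Red = 205


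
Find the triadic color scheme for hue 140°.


Triadic: equally spaced at 120° intervals
H1 = 140°
H2 = (140 + 120) mod 360 = 260°
H3 = (140 + 240) mod 360 = 20°
Triadic = 140°, 260°, 20°


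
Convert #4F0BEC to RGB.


4F → 79 (R)
0B → 11 (G)
EC → 236 (B)
= RGB(79, 11, 236)


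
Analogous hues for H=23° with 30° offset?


Base hue: 23°
Left analog: (23 - 30) mod 360 = 353°
Right analog: (23 + 30) mod 360 = 53°
Analogous hues = 353° and 53°


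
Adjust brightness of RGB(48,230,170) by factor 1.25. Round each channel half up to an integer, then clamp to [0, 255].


Multiply each channel by 1.25, round half up, clamp to [0, 255]
R: 48×1.25 = 60
G: 230×1.25 = 287.5 → round → 288 → clamp → 255
B: 170×1.25 = 212.5 → round → 213
= RGB(60, 255, 213)


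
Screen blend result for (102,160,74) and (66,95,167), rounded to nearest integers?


Screen: C = 255 - (255-A)×(255-B)/255, rounded to nearest integer
R: 255 - (255-102)×(255-66)/255 = 255 - 28917/255 ≈ 255 - 113.400 = 141.600 → 142
G: 255 - (255-160)×(255-95)/255 = 255 - 15200/255 ≈ 255 - 59.608 = 195.392 → 195
B: 255 - (255-74)×(255-167)/255 = 255 - 15928/255 ≈ 255 - 62.463 = 192.537 → 193
= RGB(142, 195, 193)


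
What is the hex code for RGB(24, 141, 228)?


R = 24 → 18 (hex)
G = 141 → 8D (hex)
B = 228 → E4 (hex)
Hex = #188DE4


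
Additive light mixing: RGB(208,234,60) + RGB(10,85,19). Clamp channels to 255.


Additive: each channel = min(255, C₁+C₂)
R: 208+10 = 218 → 218
G: 234+85 = 319 → 255
B: 60+19 = 79 → 79
= RGB(218, 255, 79)


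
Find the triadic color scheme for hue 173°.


Triadic: equally spaced at 120° intervals
H1 = 173°
H2 = (173 + 120) mod 360 = 293°
H3 = (173 + 240) mod 360 = 53°
Triadic = 173°, 293°, 53°


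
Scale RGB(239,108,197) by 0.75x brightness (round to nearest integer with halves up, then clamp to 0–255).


Multiply each channel by 0.75, round half up, clamp to [0, 255]
R: 239×0.75 = 179.25 → round → 179
G: 108×0.75 = 81
B: 197×0.75 = 147.75 → round → 148
= RGB(179, 81, 148)


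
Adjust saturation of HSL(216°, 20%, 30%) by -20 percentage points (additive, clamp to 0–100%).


Original S = 20%
Adjustment = -20 percentage points
New S = 20 + (-20) = 0
Clamp to [0, 100] → 0
= HSL(216°, 0%, 30%)


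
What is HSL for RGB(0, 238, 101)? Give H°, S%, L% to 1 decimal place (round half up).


Normalize: R'=0/255≈0.0000, G'=238/255≈0.9333, B'=101/255≈0.3961
Max=238/255, Min=0/255, Δ=Max-Min=238/255
L = (Max+Min)/2 = (238+0)/510 = 238/510 = 0.46666… → L = 46.7%
L ≤ 0.5 → S = Δ/(Max+Min) = 238/(238+0) = 238/238 = 1 → S = 100.0%
(the 1/255 factors cancel in S and H, so raw channel differences can be used)
Max is G' → H = 60 × ((B-R)/Δ + 2) = 60 × ((101-0)/238 + 2)
  101/238 + 2 = 0.4243… + 2 = 2.4243…
  H = 60 × 2.4243… = 145.462…° → H = 145.5°
= HSL(145.5°, 100.0%, 46.7%)


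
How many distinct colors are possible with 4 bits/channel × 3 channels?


Total bits = 4 bits/channel × 3 channels = 12 bits
Distinct colors = 2^12
= 4,096 colors


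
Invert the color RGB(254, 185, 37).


Invert: (255-R, 255-G, 255-B)
R: 255-254 = 1
G: 255-185 = 70
B: 255-37 = 218
= RGB(1, 70, 218)


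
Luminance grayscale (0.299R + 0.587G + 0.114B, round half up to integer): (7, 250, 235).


Gray = 0.299×R + 0.587×G + 0.114×B
Gray = 0.299×7 + 0.587×250 + 0.114×235
Gray = 2.093 + 146.750 + 26.790
Gray = 175.633 → round half up → 176
Gray = 176


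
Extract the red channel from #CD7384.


Color: #CD7384
R = CD = 205
G = 73 = 115
B = 84 = 132
Red = 205


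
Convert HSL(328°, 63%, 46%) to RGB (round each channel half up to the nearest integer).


H=328°, S=0.63, L=0.46
C = (1-|2L-1|)×S = (1-|-0.08|)×0.63 = 0.5796
H' = H/60 = 328/60 ≈ 5.4667; X = C×(1-|H' mod 2 - 1|) = 0.30912
m = L - C/2 = 0.46 - 0.2898 = 0.1702
Sector ⌊H'⌋ = 5 → (R',G',B') = (0.5796, 0.0, 0.30912)
RGB = ((R'+m)×255, (G'+m)×255, (B'+m)×255) = (191.199, 43.401, 122.2266)
Round half up → RGB(191, 43, 122)


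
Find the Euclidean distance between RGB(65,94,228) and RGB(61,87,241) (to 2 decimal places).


d = √[(R₁-R₂)² + (G₁-G₂)² + (B₁-B₂)²]
d = √[(65-61)² + (94-87)² + (228-241)²]
d = √[16 + 49 + 169]
d = √234
d ≈ 15.30


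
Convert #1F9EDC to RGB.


1F → 31 (R)
9E → 158 (G)
DC → 220 (B)
= RGB(31, 158, 220)


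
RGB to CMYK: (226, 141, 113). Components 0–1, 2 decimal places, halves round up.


R'=226/255≈0.8863, G'=141/255≈0.5529, B'=113/255≈0.4431
K = 1 - max(R',G',B') = 1 - 226/255 = 29/255 = 0.11372… → 0.11
(1-R'-K)/(1-K) simplifies to (max-R)/max with max = 226:
C = (226-226)/226 = 0/226 = 0 → 0.00
M = (226-141)/226 = 85/226 = 0.37610… → 0.38
Y = (226-113)/226 = 113/226 = 0.5 → 0.50
= CMYK(0.00, 0.38, 0.50, 0.11)


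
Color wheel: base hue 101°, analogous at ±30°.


Base hue: 101°
Left analog: (101 - 30) mod 360 = 71°
Right analog: (101 + 30) mod 360 = 131°
Analogous hues = 71° and 131°


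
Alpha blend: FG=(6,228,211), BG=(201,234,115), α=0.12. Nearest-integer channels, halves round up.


C = α×F + (1-α)×B, with 1-α = 0.88
R: 0.12×6 + 0.88×201 = 0.72 + 176.88 = 177.60 → 178
G: 0.12×228 + 0.88×234 = 27.36 + 205.92 = 233.28 → 233
B: 0.12×211 + 0.88×115 = 25.32 + 101.20 = 126.52 → 127
= RGB(178, 233, 127)


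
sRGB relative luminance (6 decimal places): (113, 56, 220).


Linearize each channel (sRGB transfer function): c = v/255; c_lin = c/12.92 if c ≤ 0.04045, else ((c+0.055)/1.055)^2.4
  R: 113/255 ≈ 0.443137 > 0.04045 → ((0.443137+0.055)/1.055)^2.4 ≈ 0.165132
  G: 56/255 ≈ 0.219608 > 0.04045 → ((0.219608+0.055)/1.055)^2.4 ≈ 0.039546
  B: 220/255 ≈ 0.862745 > 0.04045 → ((0.862745+0.055)/1.055)^2.4 ≈ 0.715694
R_lin = 0.165132, G_lin = 0.039546, B_lin = 0.715694
L = 0.2126×R + 0.7152×G + 0.0722×B
L = 0.2126×0.165132 + 0.7152×0.039546 + 0.0722×0.715694
L ≈ 0.115064


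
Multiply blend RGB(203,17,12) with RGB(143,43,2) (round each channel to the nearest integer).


Multiply: C = A×B/255, rounded to nearest integer
R: 203×143/255 = 29029/255 ≈ 113.839 → 114
G: 17×43/255 = 731/255 ≈ 2.867 → 3
B: 12×2/255 = 24/255 ≈ 0.094 → 0
= RGB(114, 3, 0)


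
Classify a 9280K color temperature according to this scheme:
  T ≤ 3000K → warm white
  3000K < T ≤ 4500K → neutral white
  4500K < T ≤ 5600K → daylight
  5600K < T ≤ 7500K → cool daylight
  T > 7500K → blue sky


Temperature: 9280K
9280K > 7500K → blue sky
Classification: blue sky


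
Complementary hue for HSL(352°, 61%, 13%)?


Complement = opposite side of color wheel = hue + 180°
H' = (352 + 180) mod 360 = 172°
S and L unchanged.
= HSL(172°, 61%, 13%)


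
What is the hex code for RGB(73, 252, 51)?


R = 73 → 49 (hex)
G = 252 → FC (hex)
B = 51 → 33 (hex)
Hex = #49FC33


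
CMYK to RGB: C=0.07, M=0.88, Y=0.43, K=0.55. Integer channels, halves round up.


R = 255 × (1-C) × (1-K) = 255 × 0.93 × 0.45 = 106.7175 → 107
G = 255 × (1-M) × (1-K) = 255 × 0.12 × 0.45 = 13.77 → 14
B = 255 × (1-Y) × (1-K) = 255 × 0.57 × 0.45 = 65.4075 → 65
= RGB(107, 14, 65)


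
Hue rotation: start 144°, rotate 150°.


New hue = (H + rotation) mod 360
New hue = (144 + 150) mod 360
= 294 mod 360
= 294°


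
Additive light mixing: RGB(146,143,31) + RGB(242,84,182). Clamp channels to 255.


Additive: each channel = min(255, C₁+C₂)
R: 146+242 = 388 → 255
G: 143+84 = 227 → 227
B: 31+182 = 213 → 213
= RGB(255, 227, 213)


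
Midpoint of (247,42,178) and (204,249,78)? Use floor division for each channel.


Midpoint: each channel = ⌊(C₁+C₂)/2⌋
R: ⌊(247+204)/2⌋ = 225
G: ⌊(42+249)/2⌋ = 145
B: ⌊(178+78)/2⌋ = 128
= RGB(225, 145, 128)


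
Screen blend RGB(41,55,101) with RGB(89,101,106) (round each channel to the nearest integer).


Screen: C = 255 - (255-A)×(255-B)/255, rounded to nearest integer
R: 255 - (255-41)×(255-89)/255 = 255 - 35524/255 ≈ 255 - 139.310 = 115.690 → 116
G: 255 - (255-55)×(255-101)/255 = 255 - 30800/255 ≈ 255 - 120.784 = 134.216 → 134
B: 255 - (255-101)×(255-106)/255 = 255 - 22946/255 ≈ 255 - 89.984 = 165.016 → 165
= RGB(116, 134, 165)


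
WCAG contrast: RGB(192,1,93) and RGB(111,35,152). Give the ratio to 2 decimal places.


Linearize each sRGB channel c=v/255: c/12.92 if c ≤ 0.04045 else ((c+0.055)/1.055)^2.4
L = 0.2126×R_lin + 0.7152×G_lin + 0.0722×B_lin
Color 1 (192,1,93):
  R=192: 192/255≈0.7529 > 0.04045 → ((0.7529+0.055)/1.055)^2.4 ≈ 0.52712
  G=1: 1/255≈0.0039 ≤ 0.04045 → 0.0039/12.92 ≈ 0.00030
  B=93: 93/255≈0.3647 > 0.04045 → ((0.3647+0.055)/1.055)^2.4 ≈ 0.10946
  L1 = 0.2126×0.52712 + 0.7152×0.00030 + 0.0722×0.10946 ≈ 0.12018
Color 2 (111,35,152):
  R=111: 111/255≈0.4353 > 0.04045 → ((0.4353+0.055)/1.055)^2.4 ≈ 0.15896
  G=35: 35/255≈0.1373 > 0.04045 → ((0.1373+0.055)/1.055)^2.4 ≈ 0.01681
  B=152: 152/255≈0.5961 > 0.04045 → ((0.5961+0.055)/1.055)^2.4 ≈ 0.31399
  L2 = 0.2126×0.15896 + 0.7152×0.01681 + 0.0722×0.31399 ≈ 0.06849
Lighter = 0.12018, Darker = 0.06849
Ratio = (L_lighter + 0.05) / (L_darker + 0.05)
Ratio = (0.12018 + 0.05) / (0.06849 + 0.05) = 0.17018 / 0.11849 ≈ 1.4363
Ratio ≈ 1.44:1


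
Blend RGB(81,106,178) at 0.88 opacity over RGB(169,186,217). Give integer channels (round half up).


C = α×F + (1-α)×B, with 1-α = 0.12
R: 0.88×81 + 0.12×169 = 71.28 + 20.28 = 91.56 → 92
G: 0.88×106 + 0.12×186 = 93.28 + 22.32 = 115.60 → 116
B: 0.88×178 + 0.12×217 = 156.64 + 26.04 = 182.68 → 183
= RGB(92, 116, 183)


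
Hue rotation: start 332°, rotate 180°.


New hue = (H + rotation) mod 360
New hue = (332 + 180) mod 360
= 512 mod 360
= 152°


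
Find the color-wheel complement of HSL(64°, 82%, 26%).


Complement = opposite side of color wheel = hue + 180°
H' = (64 + 180) mod 360 = 244°
S and L unchanged.
= HSL(244°, 82%, 26%)


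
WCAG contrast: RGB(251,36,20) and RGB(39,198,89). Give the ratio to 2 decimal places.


Linearize each sRGB channel c=v/255: c/12.92 if c ≤ 0.04045 else ((c+0.055)/1.055)^2.4
L = 0.2126×R_lin + 0.7152×G_lin + 0.0722×B_lin
Color 1 (251,36,20):
  R=251: 251/255≈0.9843 > 0.04045 → ((0.9843+0.055)/1.055)^2.4 ≈ 0.96469
  G=36: 36/255≈0.1412 > 0.04045 → ((0.1412+0.055)/1.055)^2.4 ≈ 0.01764
  B=20: 20/255≈0.0784 > 0.04045 → ((0.0784+0.055)/1.055)^2.4 ≈ 0.00700
  L1 = 0.2126×0.96469 + 0.7152×0.01764 + 0.0722×0.00700 ≈ 0.21821
Color 2 (39,198,89):
  R=39: 39/255≈0.1529 > 0.04045 → ((0.1529+0.055)/1.055)^2.4 ≈ 0.02029
  G=198: 198/255≈0.7765 > 0.04045 → ((0.7765+0.055)/1.055)^2.4 ≈ 0.56471
  B=89: 89/255≈0.3490 > 0.04045 → ((0.3490+0.055)/1.055)^2.4 ≈ 0.09990
  L2 = 0.2126×0.02029 + 0.7152×0.56471 + 0.0722×0.09990 ≈ 0.41541
Lighter = 0.41541, Darker = 0.21821
Ratio = (L_lighter + 0.05) / (L_darker + 0.05)
Ratio = (0.41541 + 0.05) / (0.21821 + 0.05) = 0.46541 / 0.26821 ≈ 1.7352
Ratio ≈ 1.74:1


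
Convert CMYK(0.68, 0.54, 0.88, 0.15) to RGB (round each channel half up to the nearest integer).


R = 255 × (1-C) × (1-K) = 255 × 0.32 × 0.85 = 69.36 → 69
G = 255 × (1-M) × (1-K) = 255 × 0.46 × 0.85 = 99.705 → 100
B = 255 × (1-Y) × (1-K) = 255 × 0.12 × 0.85 = 26.01 → 26
= RGB(69, 100, 26)


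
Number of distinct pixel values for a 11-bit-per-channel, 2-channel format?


Total bits = 11 bits/channel × 2 channels = 22 bits
Distinct pixel values = 2^22
= 4,194,304 pixel values


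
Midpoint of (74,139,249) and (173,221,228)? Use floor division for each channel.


Midpoint: each channel = ⌊(C₁+C₂)/2⌋
R: ⌊(74+173)/2⌋ = 123
G: ⌊(139+221)/2⌋ = 180
B: ⌊(249+228)/2⌋ = 238
= RGB(123, 180, 238)
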